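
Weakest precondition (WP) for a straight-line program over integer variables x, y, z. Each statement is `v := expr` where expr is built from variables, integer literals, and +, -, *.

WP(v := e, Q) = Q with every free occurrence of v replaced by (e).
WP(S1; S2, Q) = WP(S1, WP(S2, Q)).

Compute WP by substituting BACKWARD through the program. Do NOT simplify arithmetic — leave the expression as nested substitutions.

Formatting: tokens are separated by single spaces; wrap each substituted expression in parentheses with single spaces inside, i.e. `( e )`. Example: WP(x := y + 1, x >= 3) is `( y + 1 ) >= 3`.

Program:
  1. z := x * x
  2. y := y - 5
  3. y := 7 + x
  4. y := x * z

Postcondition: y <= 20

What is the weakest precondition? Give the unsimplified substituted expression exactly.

Answer: ( x * ( x * x ) ) <= 20

Derivation:
post: y <= 20
stmt 4: y := x * z  -- replace 1 occurrence(s) of y with (x * z)
  => ( x * z ) <= 20
stmt 3: y := 7 + x  -- replace 0 occurrence(s) of y with (7 + x)
  => ( x * z ) <= 20
stmt 2: y := y - 5  -- replace 0 occurrence(s) of y with (y - 5)
  => ( x * z ) <= 20
stmt 1: z := x * x  -- replace 1 occurrence(s) of z with (x * x)
  => ( x * ( x * x ) ) <= 20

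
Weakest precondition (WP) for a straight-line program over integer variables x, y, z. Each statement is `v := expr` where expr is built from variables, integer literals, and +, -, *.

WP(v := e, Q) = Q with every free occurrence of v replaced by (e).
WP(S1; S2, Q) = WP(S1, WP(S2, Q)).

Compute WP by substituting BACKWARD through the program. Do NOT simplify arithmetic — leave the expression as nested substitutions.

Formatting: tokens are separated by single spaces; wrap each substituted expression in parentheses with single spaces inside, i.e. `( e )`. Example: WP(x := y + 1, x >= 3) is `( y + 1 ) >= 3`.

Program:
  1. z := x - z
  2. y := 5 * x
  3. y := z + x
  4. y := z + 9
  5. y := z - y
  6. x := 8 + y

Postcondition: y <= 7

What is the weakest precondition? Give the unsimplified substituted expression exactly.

post: y <= 7
stmt 6: x := 8 + y  -- replace 0 occurrence(s) of x with (8 + y)
  => y <= 7
stmt 5: y := z - y  -- replace 1 occurrence(s) of y with (z - y)
  => ( z - y ) <= 7
stmt 4: y := z + 9  -- replace 1 occurrence(s) of y with (z + 9)
  => ( z - ( z + 9 ) ) <= 7
stmt 3: y := z + x  -- replace 0 occurrence(s) of y with (z + x)
  => ( z - ( z + 9 ) ) <= 7
stmt 2: y := 5 * x  -- replace 0 occurrence(s) of y with (5 * x)
  => ( z - ( z + 9 ) ) <= 7
stmt 1: z := x - z  -- replace 2 occurrence(s) of z with (x - z)
  => ( ( x - z ) - ( ( x - z ) + 9 ) ) <= 7

Answer: ( ( x - z ) - ( ( x - z ) + 9 ) ) <= 7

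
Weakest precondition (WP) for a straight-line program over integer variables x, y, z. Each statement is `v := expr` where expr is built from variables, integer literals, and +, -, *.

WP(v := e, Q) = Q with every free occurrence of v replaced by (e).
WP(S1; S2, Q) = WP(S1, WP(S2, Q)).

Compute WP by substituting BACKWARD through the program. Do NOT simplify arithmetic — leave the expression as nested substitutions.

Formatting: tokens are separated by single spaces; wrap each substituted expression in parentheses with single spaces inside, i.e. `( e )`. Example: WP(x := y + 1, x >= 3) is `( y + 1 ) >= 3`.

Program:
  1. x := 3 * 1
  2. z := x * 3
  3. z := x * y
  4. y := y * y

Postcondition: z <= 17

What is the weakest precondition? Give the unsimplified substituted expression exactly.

Answer: ( ( 3 * 1 ) * y ) <= 17

Derivation:
post: z <= 17
stmt 4: y := y * y  -- replace 0 occurrence(s) of y with (y * y)
  => z <= 17
stmt 3: z := x * y  -- replace 1 occurrence(s) of z with (x * y)
  => ( x * y ) <= 17
stmt 2: z := x * 3  -- replace 0 occurrence(s) of z with (x * 3)
  => ( x * y ) <= 17
stmt 1: x := 3 * 1  -- replace 1 occurrence(s) of x with (3 * 1)
  => ( ( 3 * 1 ) * y ) <= 17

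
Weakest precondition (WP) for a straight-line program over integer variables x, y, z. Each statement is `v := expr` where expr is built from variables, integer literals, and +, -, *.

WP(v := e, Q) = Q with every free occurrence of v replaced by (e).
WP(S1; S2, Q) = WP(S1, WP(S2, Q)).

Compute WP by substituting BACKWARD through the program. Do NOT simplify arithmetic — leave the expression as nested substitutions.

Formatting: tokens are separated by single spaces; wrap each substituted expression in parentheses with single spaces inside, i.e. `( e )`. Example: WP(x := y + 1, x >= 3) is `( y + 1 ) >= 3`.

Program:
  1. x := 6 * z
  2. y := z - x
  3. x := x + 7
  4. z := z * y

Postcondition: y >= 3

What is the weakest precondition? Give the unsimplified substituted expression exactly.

post: y >= 3
stmt 4: z := z * y  -- replace 0 occurrence(s) of z with (z * y)
  => y >= 3
stmt 3: x := x + 7  -- replace 0 occurrence(s) of x with (x + 7)
  => y >= 3
stmt 2: y := z - x  -- replace 1 occurrence(s) of y with (z - x)
  => ( z - x ) >= 3
stmt 1: x := 6 * z  -- replace 1 occurrence(s) of x with (6 * z)
  => ( z - ( 6 * z ) ) >= 3

Answer: ( z - ( 6 * z ) ) >= 3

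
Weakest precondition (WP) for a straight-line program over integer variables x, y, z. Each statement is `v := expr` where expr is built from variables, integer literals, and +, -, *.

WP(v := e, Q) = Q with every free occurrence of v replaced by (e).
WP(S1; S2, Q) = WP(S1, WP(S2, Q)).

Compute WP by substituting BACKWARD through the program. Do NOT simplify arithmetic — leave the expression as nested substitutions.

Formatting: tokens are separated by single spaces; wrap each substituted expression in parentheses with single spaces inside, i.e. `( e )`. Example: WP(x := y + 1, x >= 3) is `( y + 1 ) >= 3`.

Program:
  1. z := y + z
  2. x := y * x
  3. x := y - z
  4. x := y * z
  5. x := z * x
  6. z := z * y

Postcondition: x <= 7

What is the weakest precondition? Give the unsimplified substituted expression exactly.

post: x <= 7
stmt 6: z := z * y  -- replace 0 occurrence(s) of z with (z * y)
  => x <= 7
stmt 5: x := z * x  -- replace 1 occurrence(s) of x with (z * x)
  => ( z * x ) <= 7
stmt 4: x := y * z  -- replace 1 occurrence(s) of x with (y * z)
  => ( z * ( y * z ) ) <= 7
stmt 3: x := y - z  -- replace 0 occurrence(s) of x with (y - z)
  => ( z * ( y * z ) ) <= 7
stmt 2: x := y * x  -- replace 0 occurrence(s) of x with (y * x)
  => ( z * ( y * z ) ) <= 7
stmt 1: z := y + z  -- replace 2 occurrence(s) of z with (y + z)
  => ( ( y + z ) * ( y * ( y + z ) ) ) <= 7

Answer: ( ( y + z ) * ( y * ( y + z ) ) ) <= 7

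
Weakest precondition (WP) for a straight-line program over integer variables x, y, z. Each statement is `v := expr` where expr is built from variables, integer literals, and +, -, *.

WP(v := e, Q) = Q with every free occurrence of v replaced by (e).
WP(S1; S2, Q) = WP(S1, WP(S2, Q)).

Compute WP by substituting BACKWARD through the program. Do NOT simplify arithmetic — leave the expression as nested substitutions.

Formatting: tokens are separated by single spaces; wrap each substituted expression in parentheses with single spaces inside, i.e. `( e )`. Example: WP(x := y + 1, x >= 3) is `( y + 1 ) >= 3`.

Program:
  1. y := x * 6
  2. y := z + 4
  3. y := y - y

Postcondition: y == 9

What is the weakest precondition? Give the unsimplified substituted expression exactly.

Answer: ( ( z + 4 ) - ( z + 4 ) ) == 9

Derivation:
post: y == 9
stmt 3: y := y - y  -- replace 1 occurrence(s) of y with (y - y)
  => ( y - y ) == 9
stmt 2: y := z + 4  -- replace 2 occurrence(s) of y with (z + 4)
  => ( ( z + 4 ) - ( z + 4 ) ) == 9
stmt 1: y := x * 6  -- replace 0 occurrence(s) of y with (x * 6)
  => ( ( z + 4 ) - ( z + 4 ) ) == 9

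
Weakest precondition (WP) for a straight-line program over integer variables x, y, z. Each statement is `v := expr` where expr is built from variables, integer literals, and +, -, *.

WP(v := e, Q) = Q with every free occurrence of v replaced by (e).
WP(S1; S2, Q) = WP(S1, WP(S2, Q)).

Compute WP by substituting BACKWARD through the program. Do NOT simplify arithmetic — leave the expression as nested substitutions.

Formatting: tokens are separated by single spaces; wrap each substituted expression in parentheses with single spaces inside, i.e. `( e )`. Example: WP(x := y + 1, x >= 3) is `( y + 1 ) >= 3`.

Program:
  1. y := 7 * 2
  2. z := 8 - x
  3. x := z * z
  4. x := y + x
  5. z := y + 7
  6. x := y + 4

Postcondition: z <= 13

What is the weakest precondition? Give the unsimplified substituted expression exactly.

post: z <= 13
stmt 6: x := y + 4  -- replace 0 occurrence(s) of x with (y + 4)
  => z <= 13
stmt 5: z := y + 7  -- replace 1 occurrence(s) of z with (y + 7)
  => ( y + 7 ) <= 13
stmt 4: x := y + x  -- replace 0 occurrence(s) of x with (y + x)
  => ( y + 7 ) <= 13
stmt 3: x := z * z  -- replace 0 occurrence(s) of x with (z * z)
  => ( y + 7 ) <= 13
stmt 2: z := 8 - x  -- replace 0 occurrence(s) of z with (8 - x)
  => ( y + 7 ) <= 13
stmt 1: y := 7 * 2  -- replace 1 occurrence(s) of y with (7 * 2)
  => ( ( 7 * 2 ) + 7 ) <= 13

Answer: ( ( 7 * 2 ) + 7 ) <= 13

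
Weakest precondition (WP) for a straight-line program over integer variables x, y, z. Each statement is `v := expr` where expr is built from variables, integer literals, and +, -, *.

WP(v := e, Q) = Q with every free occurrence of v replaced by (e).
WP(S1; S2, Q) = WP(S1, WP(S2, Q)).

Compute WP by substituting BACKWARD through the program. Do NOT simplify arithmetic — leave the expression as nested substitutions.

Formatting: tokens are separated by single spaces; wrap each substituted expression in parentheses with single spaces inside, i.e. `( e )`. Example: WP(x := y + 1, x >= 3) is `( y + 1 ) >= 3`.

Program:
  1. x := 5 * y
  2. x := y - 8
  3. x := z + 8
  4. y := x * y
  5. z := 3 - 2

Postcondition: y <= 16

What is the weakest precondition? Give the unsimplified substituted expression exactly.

Answer: ( ( z + 8 ) * y ) <= 16

Derivation:
post: y <= 16
stmt 5: z := 3 - 2  -- replace 0 occurrence(s) of z with (3 - 2)
  => y <= 16
stmt 4: y := x * y  -- replace 1 occurrence(s) of y with (x * y)
  => ( x * y ) <= 16
stmt 3: x := z + 8  -- replace 1 occurrence(s) of x with (z + 8)
  => ( ( z + 8 ) * y ) <= 16
stmt 2: x := y - 8  -- replace 0 occurrence(s) of x with (y - 8)
  => ( ( z + 8 ) * y ) <= 16
stmt 1: x := 5 * y  -- replace 0 occurrence(s) of x with (5 * y)
  => ( ( z + 8 ) * y ) <= 16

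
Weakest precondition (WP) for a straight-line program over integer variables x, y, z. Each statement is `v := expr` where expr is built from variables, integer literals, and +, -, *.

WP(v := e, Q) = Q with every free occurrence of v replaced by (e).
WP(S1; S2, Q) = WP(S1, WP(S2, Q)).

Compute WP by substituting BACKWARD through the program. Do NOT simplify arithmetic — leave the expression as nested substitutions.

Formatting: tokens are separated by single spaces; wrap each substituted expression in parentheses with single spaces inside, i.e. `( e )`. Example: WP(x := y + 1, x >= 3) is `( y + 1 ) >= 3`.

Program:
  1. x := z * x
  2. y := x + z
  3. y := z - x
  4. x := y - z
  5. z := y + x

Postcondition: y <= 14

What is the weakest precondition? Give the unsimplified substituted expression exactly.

Answer: ( z - ( z * x ) ) <= 14

Derivation:
post: y <= 14
stmt 5: z := y + x  -- replace 0 occurrence(s) of z with (y + x)
  => y <= 14
stmt 4: x := y - z  -- replace 0 occurrence(s) of x with (y - z)
  => y <= 14
stmt 3: y := z - x  -- replace 1 occurrence(s) of y with (z - x)
  => ( z - x ) <= 14
stmt 2: y := x + z  -- replace 0 occurrence(s) of y with (x + z)
  => ( z - x ) <= 14
stmt 1: x := z * x  -- replace 1 occurrence(s) of x with (z * x)
  => ( z - ( z * x ) ) <= 14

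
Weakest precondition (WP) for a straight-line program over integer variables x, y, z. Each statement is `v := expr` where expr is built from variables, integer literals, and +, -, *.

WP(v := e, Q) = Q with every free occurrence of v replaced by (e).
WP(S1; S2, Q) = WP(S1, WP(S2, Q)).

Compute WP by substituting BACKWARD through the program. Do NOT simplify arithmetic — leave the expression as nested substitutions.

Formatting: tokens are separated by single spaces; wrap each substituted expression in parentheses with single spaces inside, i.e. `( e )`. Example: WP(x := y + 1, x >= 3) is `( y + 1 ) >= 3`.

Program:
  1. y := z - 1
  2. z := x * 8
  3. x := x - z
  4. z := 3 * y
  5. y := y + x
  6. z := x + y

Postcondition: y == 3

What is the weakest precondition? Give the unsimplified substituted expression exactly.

post: y == 3
stmt 6: z := x + y  -- replace 0 occurrence(s) of z with (x + y)
  => y == 3
stmt 5: y := y + x  -- replace 1 occurrence(s) of y with (y + x)
  => ( y + x ) == 3
stmt 4: z := 3 * y  -- replace 0 occurrence(s) of z with (3 * y)
  => ( y + x ) == 3
stmt 3: x := x - z  -- replace 1 occurrence(s) of x with (x - z)
  => ( y + ( x - z ) ) == 3
stmt 2: z := x * 8  -- replace 1 occurrence(s) of z with (x * 8)
  => ( y + ( x - ( x * 8 ) ) ) == 3
stmt 1: y := z - 1  -- replace 1 occurrence(s) of y with (z - 1)
  => ( ( z - 1 ) + ( x - ( x * 8 ) ) ) == 3

Answer: ( ( z - 1 ) + ( x - ( x * 8 ) ) ) == 3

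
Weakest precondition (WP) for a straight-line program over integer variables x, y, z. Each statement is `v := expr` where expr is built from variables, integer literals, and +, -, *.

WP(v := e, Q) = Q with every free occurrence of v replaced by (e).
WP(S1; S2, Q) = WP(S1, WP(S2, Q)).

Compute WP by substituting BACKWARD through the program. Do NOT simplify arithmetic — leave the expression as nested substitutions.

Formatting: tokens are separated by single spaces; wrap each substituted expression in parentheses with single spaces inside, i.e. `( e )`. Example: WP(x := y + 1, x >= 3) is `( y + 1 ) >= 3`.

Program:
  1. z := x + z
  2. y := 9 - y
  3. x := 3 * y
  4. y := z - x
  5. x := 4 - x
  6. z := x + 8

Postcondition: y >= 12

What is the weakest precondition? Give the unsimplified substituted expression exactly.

post: y >= 12
stmt 6: z := x + 8  -- replace 0 occurrence(s) of z with (x + 8)
  => y >= 12
stmt 5: x := 4 - x  -- replace 0 occurrence(s) of x with (4 - x)
  => y >= 12
stmt 4: y := z - x  -- replace 1 occurrence(s) of y with (z - x)
  => ( z - x ) >= 12
stmt 3: x := 3 * y  -- replace 1 occurrence(s) of x with (3 * y)
  => ( z - ( 3 * y ) ) >= 12
stmt 2: y := 9 - y  -- replace 1 occurrence(s) of y with (9 - y)
  => ( z - ( 3 * ( 9 - y ) ) ) >= 12
stmt 1: z := x + z  -- replace 1 occurrence(s) of z with (x + z)
  => ( ( x + z ) - ( 3 * ( 9 - y ) ) ) >= 12

Answer: ( ( x + z ) - ( 3 * ( 9 - y ) ) ) >= 12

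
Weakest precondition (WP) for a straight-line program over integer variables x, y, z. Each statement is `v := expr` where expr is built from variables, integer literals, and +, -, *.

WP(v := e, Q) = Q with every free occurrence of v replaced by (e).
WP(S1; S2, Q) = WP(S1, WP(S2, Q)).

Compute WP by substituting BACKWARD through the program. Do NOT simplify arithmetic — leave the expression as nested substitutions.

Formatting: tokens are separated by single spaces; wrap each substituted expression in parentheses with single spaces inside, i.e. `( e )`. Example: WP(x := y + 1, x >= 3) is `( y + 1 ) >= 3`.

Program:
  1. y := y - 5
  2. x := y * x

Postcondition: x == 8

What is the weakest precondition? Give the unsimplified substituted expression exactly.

post: x == 8
stmt 2: x := y * x  -- replace 1 occurrence(s) of x with (y * x)
  => ( y * x ) == 8
stmt 1: y := y - 5  -- replace 1 occurrence(s) of y with (y - 5)
  => ( ( y - 5 ) * x ) == 8

Answer: ( ( y - 5 ) * x ) == 8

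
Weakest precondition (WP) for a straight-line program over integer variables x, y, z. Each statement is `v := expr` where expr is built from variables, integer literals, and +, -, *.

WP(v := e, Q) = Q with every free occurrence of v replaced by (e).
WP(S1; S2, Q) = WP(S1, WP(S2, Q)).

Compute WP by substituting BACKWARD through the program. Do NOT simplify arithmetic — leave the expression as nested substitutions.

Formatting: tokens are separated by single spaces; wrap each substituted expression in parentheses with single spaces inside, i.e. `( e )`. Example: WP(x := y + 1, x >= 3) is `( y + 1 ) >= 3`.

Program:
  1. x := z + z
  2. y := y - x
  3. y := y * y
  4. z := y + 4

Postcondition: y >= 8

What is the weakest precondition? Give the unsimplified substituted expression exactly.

post: y >= 8
stmt 4: z := y + 4  -- replace 0 occurrence(s) of z with (y + 4)
  => y >= 8
stmt 3: y := y * y  -- replace 1 occurrence(s) of y with (y * y)
  => ( y * y ) >= 8
stmt 2: y := y - x  -- replace 2 occurrence(s) of y with (y - x)
  => ( ( y - x ) * ( y - x ) ) >= 8
stmt 1: x := z + z  -- replace 2 occurrence(s) of x with (z + z)
  => ( ( y - ( z + z ) ) * ( y - ( z + z ) ) ) >= 8

Answer: ( ( y - ( z + z ) ) * ( y - ( z + z ) ) ) >= 8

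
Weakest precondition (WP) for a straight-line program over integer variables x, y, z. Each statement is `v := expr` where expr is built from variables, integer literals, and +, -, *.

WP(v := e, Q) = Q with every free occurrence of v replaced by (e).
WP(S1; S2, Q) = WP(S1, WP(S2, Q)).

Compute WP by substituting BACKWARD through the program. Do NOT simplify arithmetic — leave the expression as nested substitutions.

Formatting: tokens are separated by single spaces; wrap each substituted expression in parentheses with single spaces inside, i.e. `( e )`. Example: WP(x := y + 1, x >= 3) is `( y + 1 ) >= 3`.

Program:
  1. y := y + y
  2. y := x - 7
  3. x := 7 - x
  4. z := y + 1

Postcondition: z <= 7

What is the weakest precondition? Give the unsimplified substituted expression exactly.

Answer: ( ( x - 7 ) + 1 ) <= 7

Derivation:
post: z <= 7
stmt 4: z := y + 1  -- replace 1 occurrence(s) of z with (y + 1)
  => ( y + 1 ) <= 7
stmt 3: x := 7 - x  -- replace 0 occurrence(s) of x with (7 - x)
  => ( y + 1 ) <= 7
stmt 2: y := x - 7  -- replace 1 occurrence(s) of y with (x - 7)
  => ( ( x - 7 ) + 1 ) <= 7
stmt 1: y := y + y  -- replace 0 occurrence(s) of y with (y + y)
  => ( ( x - 7 ) + 1 ) <= 7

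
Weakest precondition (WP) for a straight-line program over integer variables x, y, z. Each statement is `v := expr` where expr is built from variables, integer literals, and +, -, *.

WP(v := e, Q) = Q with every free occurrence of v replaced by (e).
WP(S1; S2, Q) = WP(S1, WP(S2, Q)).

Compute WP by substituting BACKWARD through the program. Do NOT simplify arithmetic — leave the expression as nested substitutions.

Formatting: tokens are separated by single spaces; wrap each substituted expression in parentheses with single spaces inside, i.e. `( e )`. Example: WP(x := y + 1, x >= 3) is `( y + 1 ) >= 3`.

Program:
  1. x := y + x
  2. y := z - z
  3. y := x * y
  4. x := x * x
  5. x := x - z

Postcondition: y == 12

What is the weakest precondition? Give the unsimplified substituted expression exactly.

post: y == 12
stmt 5: x := x - z  -- replace 0 occurrence(s) of x with (x - z)
  => y == 12
stmt 4: x := x * x  -- replace 0 occurrence(s) of x with (x * x)
  => y == 12
stmt 3: y := x * y  -- replace 1 occurrence(s) of y with (x * y)
  => ( x * y ) == 12
stmt 2: y := z - z  -- replace 1 occurrence(s) of y with (z - z)
  => ( x * ( z - z ) ) == 12
stmt 1: x := y + x  -- replace 1 occurrence(s) of x with (y + x)
  => ( ( y + x ) * ( z - z ) ) == 12

Answer: ( ( y + x ) * ( z - z ) ) == 12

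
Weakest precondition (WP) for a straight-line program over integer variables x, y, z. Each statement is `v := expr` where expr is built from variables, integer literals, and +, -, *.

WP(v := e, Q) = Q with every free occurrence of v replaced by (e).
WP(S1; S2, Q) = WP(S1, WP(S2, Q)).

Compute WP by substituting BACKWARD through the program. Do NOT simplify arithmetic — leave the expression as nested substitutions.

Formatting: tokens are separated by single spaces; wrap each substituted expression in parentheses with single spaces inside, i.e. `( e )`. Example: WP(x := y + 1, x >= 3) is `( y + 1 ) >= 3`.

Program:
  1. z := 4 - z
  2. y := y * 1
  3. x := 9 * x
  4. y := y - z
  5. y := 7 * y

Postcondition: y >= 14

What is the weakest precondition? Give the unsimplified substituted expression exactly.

Answer: ( 7 * ( ( y * 1 ) - ( 4 - z ) ) ) >= 14

Derivation:
post: y >= 14
stmt 5: y := 7 * y  -- replace 1 occurrence(s) of y with (7 * y)
  => ( 7 * y ) >= 14
stmt 4: y := y - z  -- replace 1 occurrence(s) of y with (y - z)
  => ( 7 * ( y - z ) ) >= 14
stmt 3: x := 9 * x  -- replace 0 occurrence(s) of x with (9 * x)
  => ( 7 * ( y - z ) ) >= 14
stmt 2: y := y * 1  -- replace 1 occurrence(s) of y with (y * 1)
  => ( 7 * ( ( y * 1 ) - z ) ) >= 14
stmt 1: z := 4 - z  -- replace 1 occurrence(s) of z with (4 - z)
  => ( 7 * ( ( y * 1 ) - ( 4 - z ) ) ) >= 14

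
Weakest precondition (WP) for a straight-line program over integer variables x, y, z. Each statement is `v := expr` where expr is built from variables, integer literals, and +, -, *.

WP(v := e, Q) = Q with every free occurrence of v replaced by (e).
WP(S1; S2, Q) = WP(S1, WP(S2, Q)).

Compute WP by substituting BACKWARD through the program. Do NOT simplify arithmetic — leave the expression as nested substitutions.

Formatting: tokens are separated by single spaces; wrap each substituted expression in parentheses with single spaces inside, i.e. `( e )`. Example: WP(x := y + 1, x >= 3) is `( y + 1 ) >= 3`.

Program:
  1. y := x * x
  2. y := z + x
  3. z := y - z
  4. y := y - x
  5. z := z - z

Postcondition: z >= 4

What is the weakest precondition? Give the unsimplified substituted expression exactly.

Answer: ( ( ( z + x ) - z ) - ( ( z + x ) - z ) ) >= 4

Derivation:
post: z >= 4
stmt 5: z := z - z  -- replace 1 occurrence(s) of z with (z - z)
  => ( z - z ) >= 4
stmt 4: y := y - x  -- replace 0 occurrence(s) of y with (y - x)
  => ( z - z ) >= 4
stmt 3: z := y - z  -- replace 2 occurrence(s) of z with (y - z)
  => ( ( y - z ) - ( y - z ) ) >= 4
stmt 2: y := z + x  -- replace 2 occurrence(s) of y with (z + x)
  => ( ( ( z + x ) - z ) - ( ( z + x ) - z ) ) >= 4
stmt 1: y := x * x  -- replace 0 occurrence(s) of y with (x * x)
  => ( ( ( z + x ) - z ) - ( ( z + x ) - z ) ) >= 4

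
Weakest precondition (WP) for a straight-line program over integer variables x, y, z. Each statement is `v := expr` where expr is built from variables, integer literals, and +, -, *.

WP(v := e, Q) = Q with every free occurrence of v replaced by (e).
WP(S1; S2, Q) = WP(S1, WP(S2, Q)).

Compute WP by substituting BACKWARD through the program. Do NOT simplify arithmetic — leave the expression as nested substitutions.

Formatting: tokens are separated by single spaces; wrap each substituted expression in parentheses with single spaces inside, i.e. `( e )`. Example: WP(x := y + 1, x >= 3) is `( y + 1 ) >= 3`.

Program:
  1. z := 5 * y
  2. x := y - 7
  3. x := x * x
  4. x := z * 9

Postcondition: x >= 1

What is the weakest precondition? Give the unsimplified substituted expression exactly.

post: x >= 1
stmt 4: x := z * 9  -- replace 1 occurrence(s) of x with (z * 9)
  => ( z * 9 ) >= 1
stmt 3: x := x * x  -- replace 0 occurrence(s) of x with (x * x)
  => ( z * 9 ) >= 1
stmt 2: x := y - 7  -- replace 0 occurrence(s) of x with (y - 7)
  => ( z * 9 ) >= 1
stmt 1: z := 5 * y  -- replace 1 occurrence(s) of z with (5 * y)
  => ( ( 5 * y ) * 9 ) >= 1

Answer: ( ( 5 * y ) * 9 ) >= 1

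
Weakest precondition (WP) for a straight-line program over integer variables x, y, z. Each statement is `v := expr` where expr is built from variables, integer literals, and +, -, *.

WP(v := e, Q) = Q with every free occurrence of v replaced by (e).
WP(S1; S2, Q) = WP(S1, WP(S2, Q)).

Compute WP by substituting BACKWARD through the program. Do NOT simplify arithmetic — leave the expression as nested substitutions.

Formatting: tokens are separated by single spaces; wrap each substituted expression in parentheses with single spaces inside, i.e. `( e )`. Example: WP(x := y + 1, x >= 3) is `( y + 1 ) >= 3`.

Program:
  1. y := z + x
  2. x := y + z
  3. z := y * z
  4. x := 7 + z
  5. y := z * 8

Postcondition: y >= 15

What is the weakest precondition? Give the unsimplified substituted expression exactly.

Answer: ( ( ( z + x ) * z ) * 8 ) >= 15

Derivation:
post: y >= 15
stmt 5: y := z * 8  -- replace 1 occurrence(s) of y with (z * 8)
  => ( z * 8 ) >= 15
stmt 4: x := 7 + z  -- replace 0 occurrence(s) of x with (7 + z)
  => ( z * 8 ) >= 15
stmt 3: z := y * z  -- replace 1 occurrence(s) of z with (y * z)
  => ( ( y * z ) * 8 ) >= 15
stmt 2: x := y + z  -- replace 0 occurrence(s) of x with (y + z)
  => ( ( y * z ) * 8 ) >= 15
stmt 1: y := z + x  -- replace 1 occurrence(s) of y with (z + x)
  => ( ( ( z + x ) * z ) * 8 ) >= 15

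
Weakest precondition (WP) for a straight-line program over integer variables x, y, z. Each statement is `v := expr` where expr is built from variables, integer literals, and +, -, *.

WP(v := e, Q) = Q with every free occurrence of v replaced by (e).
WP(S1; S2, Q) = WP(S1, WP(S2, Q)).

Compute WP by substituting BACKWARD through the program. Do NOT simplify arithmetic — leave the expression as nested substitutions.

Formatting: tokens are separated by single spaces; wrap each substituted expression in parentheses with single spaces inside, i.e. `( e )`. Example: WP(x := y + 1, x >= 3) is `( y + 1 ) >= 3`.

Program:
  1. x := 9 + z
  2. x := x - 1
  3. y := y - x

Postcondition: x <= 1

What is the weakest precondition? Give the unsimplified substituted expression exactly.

post: x <= 1
stmt 3: y := y - x  -- replace 0 occurrence(s) of y with (y - x)
  => x <= 1
stmt 2: x := x - 1  -- replace 1 occurrence(s) of x with (x - 1)
  => ( x - 1 ) <= 1
stmt 1: x := 9 + z  -- replace 1 occurrence(s) of x with (9 + z)
  => ( ( 9 + z ) - 1 ) <= 1

Answer: ( ( 9 + z ) - 1 ) <= 1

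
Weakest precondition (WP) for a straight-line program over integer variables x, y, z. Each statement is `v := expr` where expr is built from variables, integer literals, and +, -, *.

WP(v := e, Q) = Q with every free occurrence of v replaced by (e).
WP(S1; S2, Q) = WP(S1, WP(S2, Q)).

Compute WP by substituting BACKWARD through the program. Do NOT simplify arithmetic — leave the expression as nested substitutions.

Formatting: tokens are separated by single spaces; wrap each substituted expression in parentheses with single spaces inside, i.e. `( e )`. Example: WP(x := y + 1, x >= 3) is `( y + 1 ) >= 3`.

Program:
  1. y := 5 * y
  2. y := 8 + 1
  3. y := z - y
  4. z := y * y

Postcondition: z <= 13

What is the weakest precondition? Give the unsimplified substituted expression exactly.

post: z <= 13
stmt 4: z := y * y  -- replace 1 occurrence(s) of z with (y * y)
  => ( y * y ) <= 13
stmt 3: y := z - y  -- replace 2 occurrence(s) of y with (z - y)
  => ( ( z - y ) * ( z - y ) ) <= 13
stmt 2: y := 8 + 1  -- replace 2 occurrence(s) of y with (8 + 1)
  => ( ( z - ( 8 + 1 ) ) * ( z - ( 8 + 1 ) ) ) <= 13
stmt 1: y := 5 * y  -- replace 0 occurrence(s) of y with (5 * y)
  => ( ( z - ( 8 + 1 ) ) * ( z - ( 8 + 1 ) ) ) <= 13

Answer: ( ( z - ( 8 + 1 ) ) * ( z - ( 8 + 1 ) ) ) <= 13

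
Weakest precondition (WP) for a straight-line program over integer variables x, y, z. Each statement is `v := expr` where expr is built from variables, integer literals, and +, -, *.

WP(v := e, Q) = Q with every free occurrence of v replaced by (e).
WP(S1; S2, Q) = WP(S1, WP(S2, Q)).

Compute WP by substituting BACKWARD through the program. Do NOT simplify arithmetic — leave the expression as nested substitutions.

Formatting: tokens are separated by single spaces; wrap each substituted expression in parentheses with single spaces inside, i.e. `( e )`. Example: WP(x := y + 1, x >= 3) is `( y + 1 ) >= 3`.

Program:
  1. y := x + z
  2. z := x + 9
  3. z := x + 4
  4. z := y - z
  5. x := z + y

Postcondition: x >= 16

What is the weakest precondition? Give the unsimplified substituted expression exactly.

post: x >= 16
stmt 5: x := z + y  -- replace 1 occurrence(s) of x with (z + y)
  => ( z + y ) >= 16
stmt 4: z := y - z  -- replace 1 occurrence(s) of z with (y - z)
  => ( ( y - z ) + y ) >= 16
stmt 3: z := x + 4  -- replace 1 occurrence(s) of z with (x + 4)
  => ( ( y - ( x + 4 ) ) + y ) >= 16
stmt 2: z := x + 9  -- replace 0 occurrence(s) of z with (x + 9)
  => ( ( y - ( x + 4 ) ) + y ) >= 16
stmt 1: y := x + z  -- replace 2 occurrence(s) of y with (x + z)
  => ( ( ( x + z ) - ( x + 4 ) ) + ( x + z ) ) >= 16

Answer: ( ( ( x + z ) - ( x + 4 ) ) + ( x + z ) ) >= 16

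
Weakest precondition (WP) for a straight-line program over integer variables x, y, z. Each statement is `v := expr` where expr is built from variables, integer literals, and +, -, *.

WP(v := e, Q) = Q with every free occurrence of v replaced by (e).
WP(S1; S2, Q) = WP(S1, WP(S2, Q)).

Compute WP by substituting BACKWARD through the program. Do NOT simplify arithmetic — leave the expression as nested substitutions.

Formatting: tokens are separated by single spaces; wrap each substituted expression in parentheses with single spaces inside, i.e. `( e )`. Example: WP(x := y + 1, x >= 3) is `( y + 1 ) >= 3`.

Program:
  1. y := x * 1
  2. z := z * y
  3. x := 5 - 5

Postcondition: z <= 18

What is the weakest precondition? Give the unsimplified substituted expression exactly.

Answer: ( z * ( x * 1 ) ) <= 18

Derivation:
post: z <= 18
stmt 3: x := 5 - 5  -- replace 0 occurrence(s) of x with (5 - 5)
  => z <= 18
stmt 2: z := z * y  -- replace 1 occurrence(s) of z with (z * y)
  => ( z * y ) <= 18
stmt 1: y := x * 1  -- replace 1 occurrence(s) of y with (x * 1)
  => ( z * ( x * 1 ) ) <= 18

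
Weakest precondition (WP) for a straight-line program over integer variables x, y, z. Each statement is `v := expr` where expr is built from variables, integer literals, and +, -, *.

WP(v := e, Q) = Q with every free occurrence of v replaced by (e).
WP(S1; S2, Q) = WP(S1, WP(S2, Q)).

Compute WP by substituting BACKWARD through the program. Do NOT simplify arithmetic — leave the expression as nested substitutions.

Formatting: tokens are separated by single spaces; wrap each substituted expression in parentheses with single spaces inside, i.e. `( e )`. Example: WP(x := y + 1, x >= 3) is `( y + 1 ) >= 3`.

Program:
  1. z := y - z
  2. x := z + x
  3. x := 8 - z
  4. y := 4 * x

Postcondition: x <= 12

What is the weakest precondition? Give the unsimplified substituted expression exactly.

Answer: ( 8 - ( y - z ) ) <= 12

Derivation:
post: x <= 12
stmt 4: y := 4 * x  -- replace 0 occurrence(s) of y with (4 * x)
  => x <= 12
stmt 3: x := 8 - z  -- replace 1 occurrence(s) of x with (8 - z)
  => ( 8 - z ) <= 12
stmt 2: x := z + x  -- replace 0 occurrence(s) of x with (z + x)
  => ( 8 - z ) <= 12
stmt 1: z := y - z  -- replace 1 occurrence(s) of z with (y - z)
  => ( 8 - ( y - z ) ) <= 12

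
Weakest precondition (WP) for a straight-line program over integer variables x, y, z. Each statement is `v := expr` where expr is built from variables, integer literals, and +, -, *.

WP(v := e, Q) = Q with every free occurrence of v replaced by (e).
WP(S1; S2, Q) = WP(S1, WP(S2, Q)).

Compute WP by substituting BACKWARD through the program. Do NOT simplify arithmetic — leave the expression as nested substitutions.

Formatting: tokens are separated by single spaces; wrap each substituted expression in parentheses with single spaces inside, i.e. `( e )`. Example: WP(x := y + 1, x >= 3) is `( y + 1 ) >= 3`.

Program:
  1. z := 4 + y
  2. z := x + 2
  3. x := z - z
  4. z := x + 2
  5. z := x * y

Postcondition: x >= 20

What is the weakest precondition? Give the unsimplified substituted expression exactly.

Answer: ( ( x + 2 ) - ( x + 2 ) ) >= 20

Derivation:
post: x >= 20
stmt 5: z := x * y  -- replace 0 occurrence(s) of z with (x * y)
  => x >= 20
stmt 4: z := x + 2  -- replace 0 occurrence(s) of z with (x + 2)
  => x >= 20
stmt 3: x := z - z  -- replace 1 occurrence(s) of x with (z - z)
  => ( z - z ) >= 20
stmt 2: z := x + 2  -- replace 2 occurrence(s) of z with (x + 2)
  => ( ( x + 2 ) - ( x + 2 ) ) >= 20
stmt 1: z := 4 + y  -- replace 0 occurrence(s) of z with (4 + y)
  => ( ( x + 2 ) - ( x + 2 ) ) >= 20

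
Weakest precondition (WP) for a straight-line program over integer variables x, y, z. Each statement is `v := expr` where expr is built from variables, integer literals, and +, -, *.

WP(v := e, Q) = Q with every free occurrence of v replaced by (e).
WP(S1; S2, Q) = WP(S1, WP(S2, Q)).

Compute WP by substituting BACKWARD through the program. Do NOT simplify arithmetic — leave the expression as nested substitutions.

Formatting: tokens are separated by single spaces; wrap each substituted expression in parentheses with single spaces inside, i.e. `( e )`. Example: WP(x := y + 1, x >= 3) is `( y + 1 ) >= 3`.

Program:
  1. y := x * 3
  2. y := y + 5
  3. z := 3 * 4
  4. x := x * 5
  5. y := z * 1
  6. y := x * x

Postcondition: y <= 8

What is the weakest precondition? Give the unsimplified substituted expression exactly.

Answer: ( ( x * 5 ) * ( x * 5 ) ) <= 8

Derivation:
post: y <= 8
stmt 6: y := x * x  -- replace 1 occurrence(s) of y with (x * x)
  => ( x * x ) <= 8
stmt 5: y := z * 1  -- replace 0 occurrence(s) of y with (z * 1)
  => ( x * x ) <= 8
stmt 4: x := x * 5  -- replace 2 occurrence(s) of x with (x * 5)
  => ( ( x * 5 ) * ( x * 5 ) ) <= 8
stmt 3: z := 3 * 4  -- replace 0 occurrence(s) of z with (3 * 4)
  => ( ( x * 5 ) * ( x * 5 ) ) <= 8
stmt 2: y := y + 5  -- replace 0 occurrence(s) of y with (y + 5)
  => ( ( x * 5 ) * ( x * 5 ) ) <= 8
stmt 1: y := x * 3  -- replace 0 occurrence(s) of y with (x * 3)
  => ( ( x * 5 ) * ( x * 5 ) ) <= 8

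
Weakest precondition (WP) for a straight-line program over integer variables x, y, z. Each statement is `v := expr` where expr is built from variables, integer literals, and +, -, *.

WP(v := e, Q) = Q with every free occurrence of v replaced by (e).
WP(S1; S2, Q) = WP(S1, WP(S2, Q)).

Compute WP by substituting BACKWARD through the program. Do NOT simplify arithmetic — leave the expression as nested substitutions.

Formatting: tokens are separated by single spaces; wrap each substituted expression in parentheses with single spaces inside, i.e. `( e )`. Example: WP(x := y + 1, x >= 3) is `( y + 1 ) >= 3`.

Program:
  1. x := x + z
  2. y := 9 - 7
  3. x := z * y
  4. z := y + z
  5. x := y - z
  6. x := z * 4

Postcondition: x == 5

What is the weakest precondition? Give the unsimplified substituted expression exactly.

Answer: ( ( ( 9 - 7 ) + z ) * 4 ) == 5

Derivation:
post: x == 5
stmt 6: x := z * 4  -- replace 1 occurrence(s) of x with (z * 4)
  => ( z * 4 ) == 5
stmt 5: x := y - z  -- replace 0 occurrence(s) of x with (y - z)
  => ( z * 4 ) == 5
stmt 4: z := y + z  -- replace 1 occurrence(s) of z with (y + z)
  => ( ( y + z ) * 4 ) == 5
stmt 3: x := z * y  -- replace 0 occurrence(s) of x with (z * y)
  => ( ( y + z ) * 4 ) == 5
stmt 2: y := 9 - 7  -- replace 1 occurrence(s) of y with (9 - 7)
  => ( ( ( 9 - 7 ) + z ) * 4 ) == 5
stmt 1: x := x + z  -- replace 0 occurrence(s) of x with (x + z)
  => ( ( ( 9 - 7 ) + z ) * 4 ) == 5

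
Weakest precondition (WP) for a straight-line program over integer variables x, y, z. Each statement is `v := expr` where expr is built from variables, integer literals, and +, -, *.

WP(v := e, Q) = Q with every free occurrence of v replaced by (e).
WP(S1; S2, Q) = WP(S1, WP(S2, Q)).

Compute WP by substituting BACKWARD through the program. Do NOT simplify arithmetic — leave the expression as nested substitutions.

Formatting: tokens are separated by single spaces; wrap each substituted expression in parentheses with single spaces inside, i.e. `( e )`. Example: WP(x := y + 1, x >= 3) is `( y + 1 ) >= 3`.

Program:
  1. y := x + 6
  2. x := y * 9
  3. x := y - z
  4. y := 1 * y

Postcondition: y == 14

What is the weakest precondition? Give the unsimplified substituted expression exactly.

Answer: ( 1 * ( x + 6 ) ) == 14

Derivation:
post: y == 14
stmt 4: y := 1 * y  -- replace 1 occurrence(s) of y with (1 * y)
  => ( 1 * y ) == 14
stmt 3: x := y - z  -- replace 0 occurrence(s) of x with (y - z)
  => ( 1 * y ) == 14
stmt 2: x := y * 9  -- replace 0 occurrence(s) of x with (y * 9)
  => ( 1 * y ) == 14
stmt 1: y := x + 6  -- replace 1 occurrence(s) of y with (x + 6)
  => ( 1 * ( x + 6 ) ) == 14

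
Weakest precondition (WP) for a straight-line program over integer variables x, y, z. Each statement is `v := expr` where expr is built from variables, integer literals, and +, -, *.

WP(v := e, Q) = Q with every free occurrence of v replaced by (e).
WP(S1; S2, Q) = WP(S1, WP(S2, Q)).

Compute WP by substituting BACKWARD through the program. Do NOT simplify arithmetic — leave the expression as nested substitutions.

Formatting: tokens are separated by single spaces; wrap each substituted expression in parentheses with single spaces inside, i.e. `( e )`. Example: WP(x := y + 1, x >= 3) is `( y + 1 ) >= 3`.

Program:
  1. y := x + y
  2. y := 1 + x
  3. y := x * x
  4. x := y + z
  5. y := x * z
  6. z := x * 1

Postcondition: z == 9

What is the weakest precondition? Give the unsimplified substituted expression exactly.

post: z == 9
stmt 6: z := x * 1  -- replace 1 occurrence(s) of z with (x * 1)
  => ( x * 1 ) == 9
stmt 5: y := x * z  -- replace 0 occurrence(s) of y with (x * z)
  => ( x * 1 ) == 9
stmt 4: x := y + z  -- replace 1 occurrence(s) of x with (y + z)
  => ( ( y + z ) * 1 ) == 9
stmt 3: y := x * x  -- replace 1 occurrence(s) of y with (x * x)
  => ( ( ( x * x ) + z ) * 1 ) == 9
stmt 2: y := 1 + x  -- replace 0 occurrence(s) of y with (1 + x)
  => ( ( ( x * x ) + z ) * 1 ) == 9
stmt 1: y := x + y  -- replace 0 occurrence(s) of y with (x + y)
  => ( ( ( x * x ) + z ) * 1 ) == 9

Answer: ( ( ( x * x ) + z ) * 1 ) == 9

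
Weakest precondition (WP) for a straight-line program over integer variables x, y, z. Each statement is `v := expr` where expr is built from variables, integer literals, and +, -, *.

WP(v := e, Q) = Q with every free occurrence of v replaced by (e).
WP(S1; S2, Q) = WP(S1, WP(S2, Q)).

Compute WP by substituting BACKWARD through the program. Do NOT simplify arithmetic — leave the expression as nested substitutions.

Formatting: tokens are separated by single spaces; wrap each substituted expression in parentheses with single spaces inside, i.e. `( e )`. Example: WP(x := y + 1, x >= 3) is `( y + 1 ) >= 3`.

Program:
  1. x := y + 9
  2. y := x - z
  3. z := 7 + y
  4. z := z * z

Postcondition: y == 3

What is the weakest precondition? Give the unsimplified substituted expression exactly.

Answer: ( ( y + 9 ) - z ) == 3

Derivation:
post: y == 3
stmt 4: z := z * z  -- replace 0 occurrence(s) of z with (z * z)
  => y == 3
stmt 3: z := 7 + y  -- replace 0 occurrence(s) of z with (7 + y)
  => y == 3
stmt 2: y := x - z  -- replace 1 occurrence(s) of y with (x - z)
  => ( x - z ) == 3
stmt 1: x := y + 9  -- replace 1 occurrence(s) of x with (y + 9)
  => ( ( y + 9 ) - z ) == 3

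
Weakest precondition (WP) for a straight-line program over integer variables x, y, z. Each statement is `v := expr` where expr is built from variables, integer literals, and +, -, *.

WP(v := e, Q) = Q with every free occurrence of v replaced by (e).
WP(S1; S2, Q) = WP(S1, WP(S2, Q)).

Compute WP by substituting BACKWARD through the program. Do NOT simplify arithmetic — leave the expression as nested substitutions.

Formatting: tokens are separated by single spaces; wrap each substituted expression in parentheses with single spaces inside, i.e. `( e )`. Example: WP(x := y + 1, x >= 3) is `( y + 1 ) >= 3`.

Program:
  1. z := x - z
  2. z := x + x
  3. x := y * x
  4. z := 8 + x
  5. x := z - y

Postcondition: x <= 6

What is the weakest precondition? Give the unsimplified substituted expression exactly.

post: x <= 6
stmt 5: x := z - y  -- replace 1 occurrence(s) of x with (z - y)
  => ( z - y ) <= 6
stmt 4: z := 8 + x  -- replace 1 occurrence(s) of z with (8 + x)
  => ( ( 8 + x ) - y ) <= 6
stmt 3: x := y * x  -- replace 1 occurrence(s) of x with (y * x)
  => ( ( 8 + ( y * x ) ) - y ) <= 6
stmt 2: z := x + x  -- replace 0 occurrence(s) of z with (x + x)
  => ( ( 8 + ( y * x ) ) - y ) <= 6
stmt 1: z := x - z  -- replace 0 occurrence(s) of z with (x - z)
  => ( ( 8 + ( y * x ) ) - y ) <= 6

Answer: ( ( 8 + ( y * x ) ) - y ) <= 6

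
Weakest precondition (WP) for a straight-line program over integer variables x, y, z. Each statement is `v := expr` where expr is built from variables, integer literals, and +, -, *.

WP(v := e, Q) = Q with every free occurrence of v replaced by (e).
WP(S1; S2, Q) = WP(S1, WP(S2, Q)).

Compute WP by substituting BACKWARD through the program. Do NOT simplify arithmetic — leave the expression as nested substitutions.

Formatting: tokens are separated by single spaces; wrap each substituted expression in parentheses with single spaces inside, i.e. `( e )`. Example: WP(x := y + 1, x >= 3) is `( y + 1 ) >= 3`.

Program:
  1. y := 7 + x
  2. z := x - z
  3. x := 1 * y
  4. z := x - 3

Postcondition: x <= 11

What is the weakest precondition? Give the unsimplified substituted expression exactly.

post: x <= 11
stmt 4: z := x - 3  -- replace 0 occurrence(s) of z with (x - 3)
  => x <= 11
stmt 3: x := 1 * y  -- replace 1 occurrence(s) of x with (1 * y)
  => ( 1 * y ) <= 11
stmt 2: z := x - z  -- replace 0 occurrence(s) of z with (x - z)
  => ( 1 * y ) <= 11
stmt 1: y := 7 + x  -- replace 1 occurrence(s) of y with (7 + x)
  => ( 1 * ( 7 + x ) ) <= 11

Answer: ( 1 * ( 7 + x ) ) <= 11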